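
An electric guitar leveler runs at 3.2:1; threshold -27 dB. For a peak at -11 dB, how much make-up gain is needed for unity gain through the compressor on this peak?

11 dB

Without make-up, output = threshold + overshoot/3.2 = -27 + 5 = -22 dB.
Gap to target: 11 dB.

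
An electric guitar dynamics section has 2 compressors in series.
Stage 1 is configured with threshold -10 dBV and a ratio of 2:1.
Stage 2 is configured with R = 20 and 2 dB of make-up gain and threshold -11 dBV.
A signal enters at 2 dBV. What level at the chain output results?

-8.65 dBV

Stage 1: overshoot 12 dB → 12/2 = 6 dB → -4 dBV.
Stage 2: overshoot 7 dB → 7/20 = 0.35 dB → -10.65 dBV; +2 dB make-up → -8.65 dBV.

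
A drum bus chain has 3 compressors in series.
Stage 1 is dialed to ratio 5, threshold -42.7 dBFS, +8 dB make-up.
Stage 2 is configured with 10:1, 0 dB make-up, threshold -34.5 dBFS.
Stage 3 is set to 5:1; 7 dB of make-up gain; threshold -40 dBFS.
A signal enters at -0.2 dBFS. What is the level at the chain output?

-31.734 dBFS

Stage 1: 42.5 dB above -42.7 dBFS, reduced 5:1 to 8.5 dB above → -34.2 dBFS; +8 dB make-up → -26.2 dBFS.
Stage 2: -26.2 dBFS is 8.3 dB over -34.5 dBFS; at 10:1 that becomes 0.83 dB over, giving -33.67 dBFS.
Stage 3: -33.67 dBFS is 6.33 dB over -40 dBFS; at 5:1 that becomes 1.266 dB over, giving -38.734 dBFS; +7 dB make-up → -31.734 dBFS.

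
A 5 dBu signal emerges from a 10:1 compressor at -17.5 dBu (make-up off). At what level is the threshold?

Gain reduction = 5 − (-17.5) = 22.5 dB; output overshoot = GR / (R − 1) = 22.5 / 9 = 2.5 dB.
Threshold = output − output overshoot = -17.5 − 2.5 = -20 dBu.

-20 dBu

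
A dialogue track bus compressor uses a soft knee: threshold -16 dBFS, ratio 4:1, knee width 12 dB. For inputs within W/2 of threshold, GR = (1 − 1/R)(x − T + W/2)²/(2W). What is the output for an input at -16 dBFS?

-17.125 dBFS

x − T + W/2 = -16 − (-16) + 6 = 6.
GR = (1 − 1/4) × 6² / 24 = 0.75 × 36 / 24 = 1.125 dB.
Output = -16 − 1.125 = -17.125 dBFS.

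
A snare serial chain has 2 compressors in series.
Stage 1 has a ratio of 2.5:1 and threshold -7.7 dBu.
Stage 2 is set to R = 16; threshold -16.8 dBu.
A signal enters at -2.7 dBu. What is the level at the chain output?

Stage 1: overshoot 5 dB → 5/2.5 = 2 dB → -5.7 dBu.
Stage 2: -5.7 dBu is 11.1 dB over -16.8 dBu; at 16:1 that becomes 0.69375 dB over, giving -16.10625 dBu.

-16.10625 dBu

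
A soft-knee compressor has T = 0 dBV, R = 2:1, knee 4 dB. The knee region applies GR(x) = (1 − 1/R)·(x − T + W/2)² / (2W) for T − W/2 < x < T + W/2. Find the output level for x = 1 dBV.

x − T + W/2 = 1 − 0 + 2 = 3.
GR = (1 − 1/2) × 3² / 8 = 0.5 × 9 / 8 = 0.5625 dB.
Output = 1 − 0.5625 = 0.4375 dBV.

0.4375 dBV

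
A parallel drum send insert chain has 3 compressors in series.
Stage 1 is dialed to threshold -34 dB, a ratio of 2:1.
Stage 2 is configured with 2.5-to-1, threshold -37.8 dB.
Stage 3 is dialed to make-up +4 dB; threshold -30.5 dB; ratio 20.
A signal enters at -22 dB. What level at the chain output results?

Stage 1: overshoot 12 dB → 12/2 = 6 dB → -28 dB.
Stage 2: overshoot 9.8 dB → 9.8/2.5 = 3.92 dB → -33.88 dB.
Stage 3: below threshold (-33.88 ≤ -30.5); passes unchanged; make-up brings it to -29.88 dB.

-29.88 dB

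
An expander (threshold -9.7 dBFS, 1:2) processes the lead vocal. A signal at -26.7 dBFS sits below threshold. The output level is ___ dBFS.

The input is 17 dB below the -9.7 dBFS threshold.
A 1:2 expander multiplies undershoot by 2: 17 × 2 = 34 dB below threshold.
Output = -9.7 − 34 = -43.7 dBFS.

-43.7 dBFS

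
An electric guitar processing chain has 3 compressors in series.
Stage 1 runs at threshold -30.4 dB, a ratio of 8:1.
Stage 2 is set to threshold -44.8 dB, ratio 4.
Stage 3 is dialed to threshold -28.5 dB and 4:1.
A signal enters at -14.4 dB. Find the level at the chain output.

Stage 1: 16 dB above -30.4 dB, reduced 8:1 to 2 dB above → -28.4 dB.
Stage 2: 16.4 dB above -44.8 dB, reduced 4:1 to 4.1 dB above → -40.7 dB.
Stage 3: -40.7 dB ≤ -28.5 dB, so stage 3 doesn't engage; output -40.7 dB.

-40.7 dB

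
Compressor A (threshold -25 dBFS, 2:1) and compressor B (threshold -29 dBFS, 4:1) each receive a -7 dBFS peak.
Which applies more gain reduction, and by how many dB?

A: overshoot 18 dB → output overshoot 9 dB → GR 9 dB.
B: overshoot 22 dB → output overshoot 5.5 dB → GR 16.5 dB.
B applies 7.5 dB more gain reduction.

B, by 7.5 dB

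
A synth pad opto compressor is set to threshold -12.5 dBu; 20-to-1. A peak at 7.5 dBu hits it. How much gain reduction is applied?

Overshoot = 7.5 − (-12.5) = 20 dB.
At 20:1, output sits 20/20 = 1 dB above threshold.
GR = overshoot in − overshoot out = 20 − 1 = 19 dB.

19 dB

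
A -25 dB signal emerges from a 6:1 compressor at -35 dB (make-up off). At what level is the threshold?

-37 dB

Input is 12 dB above T (since output overshoot × R = input overshoot: (-35 − T)·6 = -25 − T gives T = -37 dB).
Check: -37 + (-25 − (-37))/6 = -37 + 2 = -35 dB. ✓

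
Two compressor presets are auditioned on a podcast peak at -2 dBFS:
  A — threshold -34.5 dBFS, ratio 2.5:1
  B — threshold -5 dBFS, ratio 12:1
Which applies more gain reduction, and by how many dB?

A, by 16.75 dB

A: 32.5 dB over, compressed to 13 dB over, so 19.5 dB of GR.
B: 3 dB over, compressed to 0.25 dB over, so 2.75 dB of GR.
A reduces 16.75 dB more.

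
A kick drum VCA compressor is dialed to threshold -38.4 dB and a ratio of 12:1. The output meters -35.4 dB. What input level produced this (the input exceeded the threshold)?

The compressed level sits -35.4 − (-38.4) = 3 dB over threshold.
Undo the ratio: input overshoot = 3 × 12 = 36 dB, giving input = -2.4 dB.

-2.4 dB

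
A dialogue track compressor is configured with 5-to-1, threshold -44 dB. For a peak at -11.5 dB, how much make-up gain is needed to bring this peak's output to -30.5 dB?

7 dB

Overshoot 32.5 dB → 32.5/5 = 6.5 dB after compression, so the compressed level is -44 + 6.5 = -37.5 dB.
Make-up = target − compressed = -30.5 − (-37.5) = 7 dB.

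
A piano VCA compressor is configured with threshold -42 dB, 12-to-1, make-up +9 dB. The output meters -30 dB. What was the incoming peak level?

-6 dB

Remove make-up: -30 − 9 = -39 dB.
Post-compression overshoot = -39 − (-42) = 3 dB.
Input overshoot = R × output overshoot = 36 dB → input = -42 + 36 = -6 dB.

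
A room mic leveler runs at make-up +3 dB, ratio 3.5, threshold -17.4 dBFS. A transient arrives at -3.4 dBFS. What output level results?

-10.4 dBFS

The input is 14 dB above the -17.4 dBFS threshold.
The 14 dB excess becomes 4 dB after 3.5:1 reduction.
Output = -17.4 + 4 = -13.4 dBFS; make-up adds 3 dB, giving -10.4 dBFS.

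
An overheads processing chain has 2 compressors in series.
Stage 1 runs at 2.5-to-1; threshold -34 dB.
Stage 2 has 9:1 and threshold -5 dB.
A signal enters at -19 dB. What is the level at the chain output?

Stage 1: overshoot 15 dB → 15/2.5 = 6 dB → -28 dB.
Stage 2: -28 dB is at or below the -5 dB threshold — no compression; output -28 dB.

-28 dB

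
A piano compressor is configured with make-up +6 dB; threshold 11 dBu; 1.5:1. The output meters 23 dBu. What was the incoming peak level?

Before make-up, the level was 23 − 6 = 17 dBu.
Post-compression overshoot = 17 − 11 = 6 dB.
Before 1.5:1 compression the overshoot was 6 × 1.5 = 9 dB, so input = 11 + 9 = 20 dBu.

20 dBu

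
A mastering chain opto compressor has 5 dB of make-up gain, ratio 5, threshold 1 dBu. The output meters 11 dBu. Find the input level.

Before make-up, the level was 11 − 5 = 6 dBu.
The compressed level sits 6 − 1 = 5 dB over threshold.
Before 5:1 compression the overshoot was 5 × 5 = 25 dB, so input = 1 + 25 = 26 dBu.

26 dBu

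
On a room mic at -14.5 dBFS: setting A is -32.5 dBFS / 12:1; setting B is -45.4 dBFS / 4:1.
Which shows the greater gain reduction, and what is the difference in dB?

B, by 6.675 dB

A: 18 dB over, compressed to 1.5 dB over, so 16.5 dB of GR.
B: 30.9 dB over, compressed to 7.725 dB over, so 23.175 dB of GR.
B applies 6.675 dB more gain reduction.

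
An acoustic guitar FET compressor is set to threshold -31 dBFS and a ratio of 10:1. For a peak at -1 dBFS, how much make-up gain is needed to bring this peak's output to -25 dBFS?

Without make-up, output = threshold + overshoot/10 = -31 + 3 = -28 dBFS.
Gap to target: 3 dB.

3 dB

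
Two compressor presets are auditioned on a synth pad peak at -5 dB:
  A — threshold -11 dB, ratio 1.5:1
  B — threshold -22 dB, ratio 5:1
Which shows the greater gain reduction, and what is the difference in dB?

B, by 11.6 dB

A: overshoot 6 dB → output overshoot 4 dB → GR 2 dB.
B: overshoot 17 dB → output overshoot 3.4 dB → GR 13.6 dB.
B applies 11.6 dB more gain reduction.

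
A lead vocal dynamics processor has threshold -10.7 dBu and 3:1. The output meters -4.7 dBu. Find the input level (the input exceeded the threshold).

The compressed level sits -4.7 − (-10.7) = 6 dB over threshold.
Input overshoot = R × output overshoot = 18 dB → input = -10.7 + 18 = 7.3 dBu.

7.3 dBu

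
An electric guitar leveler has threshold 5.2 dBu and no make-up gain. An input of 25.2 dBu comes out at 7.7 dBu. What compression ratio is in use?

8:1

Input overshoot = 25.2 − 5.2 = 20 dB; output overshoot = 7.7 − 5.2 = 2.5 dB.
Ratio = 20 / 2.5 = 8.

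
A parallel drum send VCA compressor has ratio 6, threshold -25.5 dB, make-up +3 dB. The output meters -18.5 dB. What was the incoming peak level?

-1.5 dB

Stripping the +3 dB make-up gives -21.5 dB at the gain stage.
Post-compression overshoot = -21.5 − (-25.5) = 4 dB.
Before 6:1 compression the overshoot was 4 × 6 = 24 dB, so input = -25.5 + 24 = -1.5 dB.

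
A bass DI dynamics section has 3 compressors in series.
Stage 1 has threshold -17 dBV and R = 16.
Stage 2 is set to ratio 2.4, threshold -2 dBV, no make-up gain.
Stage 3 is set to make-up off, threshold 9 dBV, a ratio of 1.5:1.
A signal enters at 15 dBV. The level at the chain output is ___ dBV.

Stage 1: overshoot 32 dB → 32/16 = 2 dB → -15 dBV.
Stage 2: below threshold (-15 ≤ -2); passes unchanged; output -15 dBV.
Stage 3: below threshold (-15 ≤ 9); passes unchanged; output -15 dBV.

-15 dBV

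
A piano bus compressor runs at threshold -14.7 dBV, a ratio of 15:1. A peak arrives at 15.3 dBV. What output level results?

Overshoot: 15.3 − (-14.7) = 30 dB.
The 30 dB excess becomes 2 dB after 15:1 reduction.
So the level is -14.7 + 2 = -12.7 dBV.

-12.7 dBV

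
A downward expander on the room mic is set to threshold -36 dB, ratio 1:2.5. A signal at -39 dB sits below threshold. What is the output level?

Undershoot = (-36) − (-39) = 3 dB.
At 1:2.5, that expands to 7.5 dB under threshold.
Output = -36 − 7.5 = -43.5 dB.

-43.5 dB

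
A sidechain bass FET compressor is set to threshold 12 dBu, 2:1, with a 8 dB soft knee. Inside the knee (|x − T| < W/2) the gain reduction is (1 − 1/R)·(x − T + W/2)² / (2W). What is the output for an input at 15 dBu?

x − T + W/2 = 15 − 12 + 4 = 7.
GR = (1 − 1/2) × 7² / 16 = 0.5 × 49 / 16 = 1.53125 dB.
Output = 15 − 1.53125 = 13.46875 dBu.

13.46875 dBu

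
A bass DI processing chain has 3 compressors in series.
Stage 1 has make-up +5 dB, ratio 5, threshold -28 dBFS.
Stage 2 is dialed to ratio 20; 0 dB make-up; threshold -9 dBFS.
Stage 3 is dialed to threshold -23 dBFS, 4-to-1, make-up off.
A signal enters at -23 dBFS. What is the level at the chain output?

-22.75 dBFS

Stage 1: 5 dB above -28 dBFS, reduced 5:1 to 1 dB above → -27 dBFS; +5 dB make-up → -22 dBFS.
Stage 2: -22 dBFS ≤ -9 dBFS, so stage 2 doesn't engage; output -22 dBFS.
Stage 3: -22 dBFS is 1 dB over -23 dBFS; at 4:1 that becomes 0.25 dB over, giving -22.75 dBFS.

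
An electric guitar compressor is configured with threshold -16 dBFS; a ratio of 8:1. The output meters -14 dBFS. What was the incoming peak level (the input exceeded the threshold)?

0 dBFS

The compressed level sits -14 − (-16) = 2 dB over threshold.
Before 8:1 compression the overshoot was 2 × 8 = 16 dB, so input = -16 + 16 = 0 dBFS.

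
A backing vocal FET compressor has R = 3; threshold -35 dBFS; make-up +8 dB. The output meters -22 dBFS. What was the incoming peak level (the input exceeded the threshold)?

Stripping the +8 dB make-up gives -30 dBFS at the gain stage.
The compressed level sits -30 − (-35) = 5 dB over threshold.
Input overshoot = R × output overshoot = 15 dB → input = -35 + 15 = -20 dBFS.

-20 dBFS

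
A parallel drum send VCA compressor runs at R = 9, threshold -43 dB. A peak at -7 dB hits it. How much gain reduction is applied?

Overshoot = -7 − (-43) = 36 dB.
A 9:1 ratio leaves 4 dB of that excess.
So the signal is attenuated by 36 − 4 = 32 dB.

32 dB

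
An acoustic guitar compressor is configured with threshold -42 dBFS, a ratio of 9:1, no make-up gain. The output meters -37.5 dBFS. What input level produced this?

That's 4.5 dB above the -42 dBFS threshold.
Undo the ratio: input overshoot = 4.5 × 9 = 40.5 dB, giving input = -1.5 dBFS.

-1.5 dBFS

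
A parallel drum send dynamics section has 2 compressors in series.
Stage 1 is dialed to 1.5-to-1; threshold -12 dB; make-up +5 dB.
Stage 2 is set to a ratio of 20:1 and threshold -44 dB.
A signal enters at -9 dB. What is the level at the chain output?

Stage 1: 3 dB above -12 dB, reduced 1.5:1 to 2 dB above → -10 dB; +5 dB make-up → -5 dB.
Stage 2: overshoot 39 dB → 39/20 = 1.95 dB → -42.05 dB.

-42.05 dB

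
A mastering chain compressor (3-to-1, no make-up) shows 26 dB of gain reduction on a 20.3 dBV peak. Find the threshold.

-18.7 dBV

Gain reduction = 20.3 − (-5.7) = 26 dB; output overshoot = GR / (R − 1) = 26 / 2 = 13 dB.
Threshold = output − output overshoot = -5.7 − 13 = -18.7 dBV.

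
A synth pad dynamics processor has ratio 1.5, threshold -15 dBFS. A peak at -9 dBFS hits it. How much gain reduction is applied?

2 dB

-9 dBFS exceeds the threshold by 6 dB.
After 1.5:1 compression the overshoot becomes 6/1.5 = 4 dB.
Gain reduction = 6 − 4 = 2 dB.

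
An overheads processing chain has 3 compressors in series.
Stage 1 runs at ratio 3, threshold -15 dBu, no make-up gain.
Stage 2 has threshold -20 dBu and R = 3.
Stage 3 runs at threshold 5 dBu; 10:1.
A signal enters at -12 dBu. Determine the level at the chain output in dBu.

Stage 1: overshoot 3 dB → 3/3 = 1 dB → -14 dBu.
Stage 2: -14 dBu is 6 dB over -20 dBu; at 3:1 that becomes 2 dB over, giving -18 dBu.
Stage 3: below threshold (-18 ≤ 5); passes unchanged; output -18 dBu.

-18 dBu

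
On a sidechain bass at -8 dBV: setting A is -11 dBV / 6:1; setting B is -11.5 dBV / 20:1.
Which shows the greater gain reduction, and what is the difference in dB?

A: overshoot 3 dB → output overshoot 0.5 dB → GR 2.5 dB.
B: overshoot 3.5 dB → output overshoot 0.175 dB → GR 3.325 dB.
B reduces 0.825 dB more.

B, by 0.825 dB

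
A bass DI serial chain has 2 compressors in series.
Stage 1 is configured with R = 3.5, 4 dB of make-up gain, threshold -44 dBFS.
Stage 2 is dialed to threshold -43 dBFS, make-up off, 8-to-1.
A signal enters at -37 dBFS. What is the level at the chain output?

Stage 1: 7 dB above -44 dBFS, reduced 3.5:1 to 2 dB above → -42 dBFS; +4 dB make-up → -38 dBFS.
Stage 2: 5 dB above -43 dBFS, reduced 8:1 to 0.625 dB above → -42.375 dBFS.

-42.375 dBFS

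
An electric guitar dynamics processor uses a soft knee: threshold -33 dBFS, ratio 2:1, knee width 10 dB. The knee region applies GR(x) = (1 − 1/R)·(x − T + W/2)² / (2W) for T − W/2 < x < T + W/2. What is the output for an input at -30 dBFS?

-31.6 dBFS

x − T + W/2 = -30 − (-33) + 5 = 8.
GR = (1 − 1/2) × 8² / 20 = 0.5 × 64 / 20 = 1.6 dB.
Output = -30 − 1.6 = -31.6 dBFS.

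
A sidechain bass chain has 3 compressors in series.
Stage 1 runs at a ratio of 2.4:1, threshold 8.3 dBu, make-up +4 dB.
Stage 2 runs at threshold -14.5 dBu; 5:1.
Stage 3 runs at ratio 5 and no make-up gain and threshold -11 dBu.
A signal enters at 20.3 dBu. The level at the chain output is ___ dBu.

-10.428 dBu

Stage 1: overshoot 12 dB → 12/2.4 = 5 dB → 13.3 dBu; +4 dB make-up → 17.3 dBu.
Stage 2: 31.8 dB above -14.5 dBu, reduced 5:1 to 6.36 dB above → -8.14 dBu.
Stage 3: 2.86 dB above -11 dBu, reduced 5:1 to 0.572 dB above → -10.428 dBu.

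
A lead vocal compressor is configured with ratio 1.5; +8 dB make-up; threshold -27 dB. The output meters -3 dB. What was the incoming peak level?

-3 dB

Before make-up, the level was -3 − 8 = -11 dB.
That's 16 dB above the -27 dB threshold.
Undo the ratio: input overshoot = 16 × 1.5 = 24 dB, giving input = -3 dB.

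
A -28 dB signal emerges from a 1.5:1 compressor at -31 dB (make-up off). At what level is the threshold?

-37 dB

Gain reduction = -28 − (-31) = 3 dB; output overshoot = GR / (R − 1) = 3 / 0.5 = 6 dB.
Threshold = output − output overshoot = -31 − 6 = -37 dB.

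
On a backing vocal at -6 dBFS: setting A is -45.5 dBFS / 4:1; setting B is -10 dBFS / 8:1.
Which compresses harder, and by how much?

A: overshoot 39.5 dB → output overshoot 9.875 dB → GR 29.625 dB.
B: overshoot 4 dB → output overshoot 0.5 dB → GR 3.5 dB.
A applies 26.125 dB more gain reduction.

A, by 26.125 dB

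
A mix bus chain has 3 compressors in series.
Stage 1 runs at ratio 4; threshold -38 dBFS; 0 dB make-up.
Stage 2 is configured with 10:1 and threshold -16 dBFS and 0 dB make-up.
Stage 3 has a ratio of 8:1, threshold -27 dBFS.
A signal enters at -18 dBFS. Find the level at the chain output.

-33 dBFS

Stage 1: -18 dBFS is 20 dB over -38 dBFS; at 4:1 that becomes 5 dB over, giving -33 dBFS.
Stage 2: -33 dBFS ≤ -16 dBFS, so stage 2 doesn't engage; output -33 dBFS.
Stage 3: -33 dBFS ≤ -27 dBFS, so stage 3 doesn't engage; output -33 dBFS.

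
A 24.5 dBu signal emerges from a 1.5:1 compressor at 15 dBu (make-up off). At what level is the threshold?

-4 dBu

Input is 28.5 dB above T (since output overshoot × R = input overshoot: (15 − T)·1.5 = 24.5 − T gives T = -4 dBu).
Check: -4 + (24.5 − (-4))/1.5 = -4 + 19 = 15 dBu. ✓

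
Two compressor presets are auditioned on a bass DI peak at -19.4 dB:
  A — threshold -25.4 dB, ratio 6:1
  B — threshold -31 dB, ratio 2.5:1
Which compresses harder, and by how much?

B, by 1.96 dB

A: overshoot 6 dB → output overshoot 1 dB → GR 5 dB.
B: overshoot 11.6 dB → output overshoot 4.64 dB → GR 6.96 dB.
Difference: 1.96 dB in favour of B.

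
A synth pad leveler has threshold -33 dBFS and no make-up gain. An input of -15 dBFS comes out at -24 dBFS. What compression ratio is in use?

2:1

Input overshoot = -15 − (-33) = 18 dB; output overshoot = -24 − (-33) = 9 dB.
Ratio = 18 / 9 = 2.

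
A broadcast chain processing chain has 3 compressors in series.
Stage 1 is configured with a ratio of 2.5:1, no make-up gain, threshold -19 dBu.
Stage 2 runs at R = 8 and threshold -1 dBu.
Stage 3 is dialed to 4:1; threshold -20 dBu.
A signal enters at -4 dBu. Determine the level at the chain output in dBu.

Stage 1: overshoot 15 dB → 15/2.5 = 6 dB → -13 dBu.
Stage 2: -13 dBu ≤ -1 dBu, so stage 2 doesn't engage; output -13 dBu.
Stage 3: -13 dBu is 7 dB over -20 dBu; at 4:1 that becomes 1.75 dB over, giving -18.25 dBu.

-18.25 dBu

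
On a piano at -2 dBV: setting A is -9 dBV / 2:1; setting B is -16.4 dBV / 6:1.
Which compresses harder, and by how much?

B, by 8.5 dB

A: GR = 7 − 7/2 = 3.5 dB.
B: GR = 14.4 − 14.4/6 = 12 dB.
Difference: 8.5 dB in favour of B.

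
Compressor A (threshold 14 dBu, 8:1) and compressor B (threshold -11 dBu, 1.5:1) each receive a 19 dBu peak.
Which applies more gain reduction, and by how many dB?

B, by 5.625 dB

A: overshoot 5 dB → output overshoot 0.625 dB → GR 4.375 dB.
B: overshoot 30 dB → output overshoot 20 dB → GR 10 dB.
B reduces 5.625 dB more.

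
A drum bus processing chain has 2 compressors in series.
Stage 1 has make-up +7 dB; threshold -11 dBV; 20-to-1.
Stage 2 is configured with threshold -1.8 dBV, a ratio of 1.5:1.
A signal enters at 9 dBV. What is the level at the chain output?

-3 dBV

Stage 1: 20 dB above -11 dBV, reduced 20:1 to 1 dB above → -10 dBV; +7 dB make-up → -3 dBV.
Stage 2: -3 dBV ≤ -1.8 dBV, so stage 2 doesn't engage; output -3 dBV.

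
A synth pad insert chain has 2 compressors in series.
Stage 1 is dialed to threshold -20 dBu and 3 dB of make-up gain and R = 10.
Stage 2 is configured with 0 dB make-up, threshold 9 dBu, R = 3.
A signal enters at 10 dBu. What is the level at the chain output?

-14 dBu

Stage 1: 10 dBu is 30 dB over -20 dBu; at 10:1 that becomes 3 dB over, giving -17 dBu; +3 dB make-up → -14 dBu.
Stage 2: -14 dBu is at or below the 9 dBu threshold — no compression; output -14 dBu.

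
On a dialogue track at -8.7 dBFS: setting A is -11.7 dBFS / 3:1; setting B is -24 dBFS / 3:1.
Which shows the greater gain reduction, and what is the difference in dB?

A: overshoot 3 dB → output overshoot 1 dB → GR 2 dB.
B: overshoot 15.3 dB → output overshoot 5.1 dB → GR 10.2 dB.
B applies 8.2 dB more gain reduction.

B, by 8.2 dB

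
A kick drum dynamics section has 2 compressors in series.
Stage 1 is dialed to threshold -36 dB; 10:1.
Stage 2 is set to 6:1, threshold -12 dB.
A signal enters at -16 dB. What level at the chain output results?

Stage 1: overshoot 20 dB → 20/10 = 2 dB → -34 dB.
Stage 2: below threshold (-34 ≤ -12); passes unchanged; output -34 dB.

-34 dB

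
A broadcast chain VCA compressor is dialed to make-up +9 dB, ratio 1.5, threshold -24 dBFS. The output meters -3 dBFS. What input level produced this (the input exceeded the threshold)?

-6 dBFS

Before make-up, the level was -3 − 9 = -12 dBFS.
That's 12 dB above the -24 dBFS threshold.
Input overshoot = R × output overshoot = 18 dB → input = -24 + 18 = -6 dBFS.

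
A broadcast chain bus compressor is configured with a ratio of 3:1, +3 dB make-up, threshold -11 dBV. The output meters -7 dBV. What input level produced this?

Remove make-up: -7 − 3 = -10 dBV.
That's 1 dB above the -11 dBV threshold.
Undo the ratio: input overshoot = 1 × 3 = 3 dB, giving input = -8 dBV.

-8 dBV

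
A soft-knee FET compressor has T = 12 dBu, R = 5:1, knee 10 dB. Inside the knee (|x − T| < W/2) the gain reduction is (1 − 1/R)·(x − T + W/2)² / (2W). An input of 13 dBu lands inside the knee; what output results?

x − T + W/2 = 13 − 12 + 5 = 6.
GR = (1 − 1/5) × 6² / 20 = 0.8 × 36 / 20 = 1.44 dB.
Output = 13 − 1.44 = 11.56 dBu.

11.56 dBu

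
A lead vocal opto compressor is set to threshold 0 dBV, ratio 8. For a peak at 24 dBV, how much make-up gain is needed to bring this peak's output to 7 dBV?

4 dB

Without make-up, output = threshold + overshoot/8 = 0 + 3 = 3 dBV.
Gap to target: 4 dB.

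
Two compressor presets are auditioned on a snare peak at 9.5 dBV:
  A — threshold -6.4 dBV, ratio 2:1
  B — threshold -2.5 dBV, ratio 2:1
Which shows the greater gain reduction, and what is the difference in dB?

A: 15.9 dB over, compressed to 7.95 dB over, so 7.95 dB of GR.
B: 12 dB over, compressed to 6 dB over, so 6 dB of GR.
A applies 1.95 dB more gain reduction.

A, by 1.95 dB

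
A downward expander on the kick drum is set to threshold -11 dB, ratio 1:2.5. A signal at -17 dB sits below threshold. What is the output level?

-26 dB

Below threshold, a 1:2.5 expander applies gain = (2.5−1)×(T − x) of attenuation.
(2.5−1) × 6 = 9 dB, so output = -17 − 9 = -26 dB.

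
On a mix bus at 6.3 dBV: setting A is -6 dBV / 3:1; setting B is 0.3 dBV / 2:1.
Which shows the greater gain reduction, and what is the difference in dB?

A, by 5.2 dB

A: GR = 12.3 − 12.3/3 = 8.2 dB.
B: GR = 6 − 6/2 = 3 dB.
A reduces 5.2 dB more.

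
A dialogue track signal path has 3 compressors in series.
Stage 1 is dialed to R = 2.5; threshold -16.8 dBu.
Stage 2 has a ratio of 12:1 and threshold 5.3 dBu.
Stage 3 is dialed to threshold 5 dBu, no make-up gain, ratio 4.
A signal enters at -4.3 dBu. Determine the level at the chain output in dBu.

-11.8 dBu

Stage 1: -4.3 dBu is 12.5 dB over -16.8 dBu; at 2.5:1 that becomes 5 dB over, giving -11.8 dBu.
Stage 2: -11.8 dBu is at or below the 5.3 dBu threshold — no compression; output -11.8 dBu.
Stage 3: -11.8 dBu is at or below the 5 dBu threshold — no compression; output -11.8 dBu.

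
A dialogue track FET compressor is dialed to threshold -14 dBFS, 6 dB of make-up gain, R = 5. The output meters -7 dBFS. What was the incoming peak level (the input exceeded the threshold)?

Before make-up, the level was -7 − 6 = -13 dBFS.
The compressed level sits -13 − (-14) = 1 dB over threshold.
Undo the ratio: input overshoot = 1 × 5 = 5 dB, giving input = -9 dBFS.

-9 dBFS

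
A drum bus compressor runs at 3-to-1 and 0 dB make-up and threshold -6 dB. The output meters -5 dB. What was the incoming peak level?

-3 dB

Post-compression overshoot = -5 − (-6) = 1 dB.
Undo the ratio: input overshoot = 1 × 3 = 3 dB, giving input = -3 dB.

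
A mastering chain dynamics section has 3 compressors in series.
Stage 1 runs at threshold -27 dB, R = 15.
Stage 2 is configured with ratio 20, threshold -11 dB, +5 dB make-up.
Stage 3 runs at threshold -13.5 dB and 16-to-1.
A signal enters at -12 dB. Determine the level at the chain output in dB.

Stage 1: overshoot 15 dB → 15/15 = 1 dB → -26 dB.
Stage 2: -26 dB ≤ -11 dB, so stage 2 doesn't engage; make-up brings it to -21 dB.
Stage 3: below threshold (-21 ≤ -13.5); passes unchanged; output -21 dB.

-21 dB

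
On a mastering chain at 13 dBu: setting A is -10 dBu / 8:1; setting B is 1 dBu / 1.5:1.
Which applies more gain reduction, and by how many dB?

A, by 16.125 dB

A: overshoot 23 dB → output overshoot 2.875 dB → GR 20.125 dB.
B: overshoot 12 dB → output overshoot 8 dB → GR 4 dB.
Difference: 16.125 dB in favour of A.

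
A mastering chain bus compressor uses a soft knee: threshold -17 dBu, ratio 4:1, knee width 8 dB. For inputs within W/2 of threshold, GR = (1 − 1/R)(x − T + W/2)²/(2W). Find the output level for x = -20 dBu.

x − T + W/2 = -20 − (-17) + 4 = 1.
GR = (1 − 1/4) × 1² / 16 = 0.75 × 1 / 16 = 0.046875 dB.
Output = -20 − 0.046875 = -20.046875 dBu.

-20.046875 dBu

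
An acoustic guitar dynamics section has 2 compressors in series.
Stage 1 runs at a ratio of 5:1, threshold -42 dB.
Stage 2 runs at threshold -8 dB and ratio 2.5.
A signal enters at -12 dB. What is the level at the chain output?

Stage 1: -12 dB is 30 dB over -42 dB; at 5:1 that becomes 6 dB over, giving -36 dB.
Stage 2: -36 dB is at or below the -8 dB threshold — no compression; output -36 dB.

-36 dB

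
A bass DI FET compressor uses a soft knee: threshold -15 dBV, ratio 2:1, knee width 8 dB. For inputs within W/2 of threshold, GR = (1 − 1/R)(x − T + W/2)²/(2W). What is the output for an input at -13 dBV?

-14.125 dBV

x − T + W/2 = -13 − (-15) + 4 = 6.
GR = (1 − 1/2) × 6² / 16 = 0.5 × 36 / 16 = 1.125 dB.
Output = -13 − 1.125 = -14.125 dBV.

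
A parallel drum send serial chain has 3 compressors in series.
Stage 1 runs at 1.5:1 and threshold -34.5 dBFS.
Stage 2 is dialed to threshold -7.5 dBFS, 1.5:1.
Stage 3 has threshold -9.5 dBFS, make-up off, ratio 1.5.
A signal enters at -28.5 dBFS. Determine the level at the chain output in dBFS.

-30.5 dBFS

Stage 1: overshoot 6 dB → 6/1.5 = 4 dB → -30.5 dBFS.
Stage 2: -30.5 dBFS ≤ -7.5 dBFS, so stage 2 doesn't engage; output -30.5 dBFS.
Stage 3: -30.5 dBFS is at or below the -9.5 dBFS threshold — no compression; output -30.5 dBFS.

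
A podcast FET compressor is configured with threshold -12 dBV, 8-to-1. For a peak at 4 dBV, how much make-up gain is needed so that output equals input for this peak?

Without make-up, output = threshold + overshoot/8 = -12 + 2 = -10 dBV.
Gap to target: 14 dB.

14 dB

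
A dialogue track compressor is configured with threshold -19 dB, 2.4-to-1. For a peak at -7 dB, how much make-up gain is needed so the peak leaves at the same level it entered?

The peak compresses to -19 + 12/2.4 = -14 dB.
To reach -7 dB requires -7 − (-14) = 7 dB of make-up.

7 dB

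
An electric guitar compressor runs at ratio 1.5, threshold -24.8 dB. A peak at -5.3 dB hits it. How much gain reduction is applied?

6.5 dB

Overshoot = -5.3 − (-24.8) = 19.5 dB.
A 1.5:1 ratio leaves 13 dB of that excess.
Gain reduction = 19.5 − 13 = 6.5 dB.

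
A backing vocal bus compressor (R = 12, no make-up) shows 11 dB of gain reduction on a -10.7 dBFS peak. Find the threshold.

Let T be the threshold. Output overshoot = (input overshoot)/R, so -21.7 − T = (-10.7 − T)/12.
12·(-21.7 − T) = -10.7 − T → 11·T = -260.4 − (-10.7) = -249.7.
T = -249.7/11 = -22.7 dBFS.

-22.7 dBFS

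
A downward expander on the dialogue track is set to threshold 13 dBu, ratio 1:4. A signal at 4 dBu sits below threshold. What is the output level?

-23 dBu

Undershoot = 13 − 4 = 9 dB.
At 1:4, that expands to 36 dB under threshold.
Output = 13 − 36 = -23 dBu.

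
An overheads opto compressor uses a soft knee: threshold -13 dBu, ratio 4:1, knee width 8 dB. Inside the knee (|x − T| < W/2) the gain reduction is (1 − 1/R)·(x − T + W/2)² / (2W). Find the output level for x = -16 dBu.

-16.046875 dBu

x − T + W/2 = -16 − (-13) + 4 = 1.
GR = (1 − 1/4) × 1² / 16 = 0.75 × 1 / 16 = 0.046875 dB.
Output = -16 − 0.046875 = -16.046875 dBu.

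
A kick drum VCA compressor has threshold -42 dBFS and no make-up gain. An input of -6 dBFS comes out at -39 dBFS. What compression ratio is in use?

Input overshoot = -6 − (-42) = 36 dB; output overshoot = -39 − (-42) = 3 dB.
Ratio = 36 / 3 = 12.

12:1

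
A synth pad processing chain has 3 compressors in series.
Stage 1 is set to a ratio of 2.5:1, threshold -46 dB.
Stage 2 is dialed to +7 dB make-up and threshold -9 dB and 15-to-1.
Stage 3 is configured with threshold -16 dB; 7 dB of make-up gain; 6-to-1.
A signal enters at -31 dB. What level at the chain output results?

Stage 1: overshoot 15 dB → 15/2.5 = 6 dB → -40 dB.
Stage 2: below threshold (-40 ≤ -9); passes unchanged; make-up brings it to -33 dB.
Stage 3: -33 dB ≤ -16 dB, so stage 3 doesn't engage; make-up brings it to -26 dB.

-26 dB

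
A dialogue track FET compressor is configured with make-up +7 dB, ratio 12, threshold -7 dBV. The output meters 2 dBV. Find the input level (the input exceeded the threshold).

Remove make-up: 2 − 7 = -5 dBV.
That's 2 dB above the -7 dBV threshold.
Input overshoot = R × output overshoot = 24 dB → input = -7 + 24 = 17 dBV.

17 dBV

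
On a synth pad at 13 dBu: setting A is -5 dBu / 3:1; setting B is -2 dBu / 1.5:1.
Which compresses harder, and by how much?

A, by 7 dB

A: 18 dB over, compressed to 6 dB over, so 12 dB of GR.
B: 15 dB over, compressed to 10 dB over, so 5 dB of GR.
A applies 7 dB more gain reduction.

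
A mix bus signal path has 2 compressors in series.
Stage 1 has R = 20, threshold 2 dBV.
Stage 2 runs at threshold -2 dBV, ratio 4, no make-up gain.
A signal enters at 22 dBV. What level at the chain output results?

-0.75 dBV

Stage 1: 22 dBV is 20 dB over 2 dBV; at 20:1 that becomes 1 dB over, giving 3 dBV.
Stage 2: 3 dBV is 5 dB over -2 dBV; at 4:1 that becomes 1.25 dB over, giving -0.75 dBV.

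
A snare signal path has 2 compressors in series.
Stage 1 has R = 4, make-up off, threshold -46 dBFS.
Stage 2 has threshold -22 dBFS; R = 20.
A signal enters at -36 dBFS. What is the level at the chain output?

Stage 1: -36 dBFS is 10 dB over -46 dBFS; at 4:1 that becomes 2.5 dB over, giving -43.5 dBFS.
Stage 2: -43.5 dBFS ≤ -22 dBFS, so stage 2 doesn't engage; output -43.5 dBFS.

-43.5 dBFS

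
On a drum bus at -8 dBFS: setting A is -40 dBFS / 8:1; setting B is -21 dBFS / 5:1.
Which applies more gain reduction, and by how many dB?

A: 32 dB over, compressed to 4 dB over, so 28 dB of GR.
B: 13 dB over, compressed to 2.6 dB over, so 10.4 dB of GR.
Difference: 17.6 dB in favour of A.

A, by 17.6 dB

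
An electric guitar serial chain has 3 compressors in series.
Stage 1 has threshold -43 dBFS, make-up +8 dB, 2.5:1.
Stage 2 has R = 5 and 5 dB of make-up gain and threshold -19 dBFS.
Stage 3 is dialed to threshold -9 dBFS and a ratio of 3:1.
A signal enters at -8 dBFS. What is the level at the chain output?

-16 dBFS

Stage 1: overshoot 35 dB → 35/2.5 = 14 dB → -29 dBFS; +8 dB make-up → -21 dBFS.
Stage 2: below threshold (-21 ≤ -19); passes unchanged; make-up brings it to -16 dBFS.
Stage 3: -16 dBFS is at or below the -9 dBFS threshold — no compression; output -16 dBFS.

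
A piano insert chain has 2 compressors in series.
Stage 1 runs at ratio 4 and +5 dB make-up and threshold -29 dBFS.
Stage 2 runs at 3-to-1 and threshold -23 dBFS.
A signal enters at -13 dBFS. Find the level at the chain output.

Stage 1: -13 dBFS is 16 dB over -29 dBFS; at 4:1 that becomes 4 dB over, giving -25 dBFS; +5 dB make-up → -20 dBFS.
Stage 2: overshoot 3 dB → 3/3 = 1 dB → -22 dBFS.

-22 dBFS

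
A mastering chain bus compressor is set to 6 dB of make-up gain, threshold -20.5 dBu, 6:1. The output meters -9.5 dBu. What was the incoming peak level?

Stripping the +6 dB make-up gives -15.5 dBu at the gain stage.
Post-compression overshoot = -15.5 − (-20.5) = 5 dB.
Before 6:1 compression the overshoot was 5 × 6 = 30 dB, so input = -20.5 + 30 = 9.5 dBu.

9.5 dBu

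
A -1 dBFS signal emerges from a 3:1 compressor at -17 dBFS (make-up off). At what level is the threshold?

-25 dBFS

Gain reduction = -1 − (-17) = 16 dB; output overshoot = GR / (R − 1) = 16 / 2 = 8 dB.
Threshold = output − output overshoot = -17 − 8 = -25 dBFS.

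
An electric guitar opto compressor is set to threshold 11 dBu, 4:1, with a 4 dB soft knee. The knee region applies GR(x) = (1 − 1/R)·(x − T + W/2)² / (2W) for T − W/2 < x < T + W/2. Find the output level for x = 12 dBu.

x − T + W/2 = 12 − 11 + 2 = 3.
GR = (1 − 1/4) × 3² / 8 = 0.75 × 9 / 8 = 0.84375 dB.
Output = 12 − 0.84375 = 11.15625 dBu.

11.15625 dBu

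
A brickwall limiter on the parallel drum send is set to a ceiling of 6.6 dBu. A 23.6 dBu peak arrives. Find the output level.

6.6 dBu

At ∞:1, everything above 6.6 dBu is held at the ceiling.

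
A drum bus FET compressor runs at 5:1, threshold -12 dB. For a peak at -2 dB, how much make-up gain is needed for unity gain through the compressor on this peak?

The peak compresses to -12 + 10/5 = -10 dB.
To reach -2 dB requires -2 − (-10) = 8 dB of make-up.

8 dB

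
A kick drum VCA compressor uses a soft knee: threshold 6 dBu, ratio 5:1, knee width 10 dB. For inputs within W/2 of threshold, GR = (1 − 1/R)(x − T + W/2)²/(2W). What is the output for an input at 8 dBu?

x − T + W/2 = 8 − 6 + 5 = 7.
GR = (1 − 1/5) × 7² / 20 = 0.8 × 49 / 20 = 1.96 dB.
Output = 8 − 1.96 = 6.04 dBu.

6.04 dBu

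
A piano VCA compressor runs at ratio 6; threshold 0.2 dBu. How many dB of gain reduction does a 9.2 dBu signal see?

7.5 dB

The signal is 9 dB above threshold.
At 6:1, output sits 9/6 = 1.5 dB above threshold.
GR = overshoot in − overshoot out = 9 − 1.5 = 7.5 dB.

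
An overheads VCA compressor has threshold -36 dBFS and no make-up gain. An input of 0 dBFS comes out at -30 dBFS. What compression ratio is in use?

Input overshoot = 0 − (-36) = 36 dB; output overshoot = -30 − (-36) = 6 dB.
Ratio = 36 / 6 = 6.

6:1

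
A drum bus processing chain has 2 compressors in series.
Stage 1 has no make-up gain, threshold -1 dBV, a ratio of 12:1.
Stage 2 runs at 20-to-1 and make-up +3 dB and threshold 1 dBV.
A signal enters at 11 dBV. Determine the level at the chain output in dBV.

3 dBV

Stage 1: 12 dB above -1 dBV, reduced 12:1 to 1 dB above → 0 dBV.
Stage 2: below threshold (0 ≤ 1); passes unchanged; make-up brings it to 3 dBV.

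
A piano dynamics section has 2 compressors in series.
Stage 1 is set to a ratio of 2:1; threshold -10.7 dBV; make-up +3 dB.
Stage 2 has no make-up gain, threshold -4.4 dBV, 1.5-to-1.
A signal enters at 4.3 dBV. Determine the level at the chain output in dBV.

Stage 1: overshoot 15 dB → 15/2 = 7.5 dB → -3.2 dBV; +3 dB make-up → -0.2 dBV.
Stage 2: -0.2 dBV is 4.2 dB over -4.4 dBV; at 1.5:1 that becomes 2.8 dB over, giving -1.6 dBV.

-1.6 dBV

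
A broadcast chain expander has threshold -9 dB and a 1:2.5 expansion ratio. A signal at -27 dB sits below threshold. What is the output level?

-54 dB

The input is 18 dB below the -9 dB threshold.
A 1:2.5 expander multiplies undershoot by 2.5: 18 × 2.5 = 45 dB below threshold.
Output = -9 − 45 = -54 dB.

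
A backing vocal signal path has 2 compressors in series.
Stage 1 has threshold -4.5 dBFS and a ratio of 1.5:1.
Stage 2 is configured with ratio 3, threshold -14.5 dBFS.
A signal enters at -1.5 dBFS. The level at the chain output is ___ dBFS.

Stage 1: overshoot 3 dB → 3/1.5 = 2 dB → -2.5 dBFS.
Stage 2: 12 dB above -14.5 dBFS, reduced 3:1 to 4 dB above → -10.5 dBFS.

-10.5 dBFS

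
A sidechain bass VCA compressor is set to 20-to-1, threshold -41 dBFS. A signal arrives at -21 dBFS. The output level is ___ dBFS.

-40 dBFS

-21 dBFS sits 20 dB over threshold.
20:1 compression reduces that to 20/20 = 1 dB over.
So the level is -41 + 1 = -40 dBFS.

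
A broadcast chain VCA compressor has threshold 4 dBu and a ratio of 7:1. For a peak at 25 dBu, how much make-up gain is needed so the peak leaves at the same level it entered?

18 dB

Without make-up, output = threshold + overshoot/7 = 4 + 3 = 7 dBu.
Gap to target: 18 dB.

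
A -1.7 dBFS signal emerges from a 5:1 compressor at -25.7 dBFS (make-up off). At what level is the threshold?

Input is 30 dB above T (since output overshoot × R = input overshoot: (-25.7 − T)·5 = -1.7 − T gives T = -31.7 dBFS).
Check: -31.7 + (-1.7 − (-31.7))/5 = -31.7 + 6 = -25.7 dBFS. ✓

-31.7 dBFS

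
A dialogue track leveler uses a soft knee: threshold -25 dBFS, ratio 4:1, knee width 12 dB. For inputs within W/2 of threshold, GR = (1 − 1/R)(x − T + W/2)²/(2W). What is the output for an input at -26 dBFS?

-26.78125 dBFS

x − T + W/2 = -26 − (-25) + 6 = 5.
GR = (1 − 1/4) × 5² / 24 = 0.75 × 25 / 24 = 0.78125 dB.
Output = -26 − 0.78125 = -26.78125 dBFS.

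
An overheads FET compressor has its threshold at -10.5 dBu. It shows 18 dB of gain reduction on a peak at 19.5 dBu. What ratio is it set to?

Input overshoot = 19.5 − (-10.5) = 30 dB.
Output overshoot = 30 − 18 = 12 dB.
Ratio = input overshoot / output overshoot = 30 / 12 = 2.5.

2.5:1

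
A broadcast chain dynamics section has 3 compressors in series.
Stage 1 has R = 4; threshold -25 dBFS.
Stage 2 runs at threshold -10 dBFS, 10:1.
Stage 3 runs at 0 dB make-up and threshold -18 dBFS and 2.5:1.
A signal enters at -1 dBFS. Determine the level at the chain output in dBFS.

Stage 1: overshoot 24 dB → 24/4 = 6 dB → -19 dBFS.
Stage 2: -19 dBFS ≤ -10 dBFS, so stage 2 doesn't engage; output -19 dBFS.
Stage 3: -19 dBFS ≤ -18 dBFS, so stage 3 doesn't engage; output -19 dBFS.

-19 dBFS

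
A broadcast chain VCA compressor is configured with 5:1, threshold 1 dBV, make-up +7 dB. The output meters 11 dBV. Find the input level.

Stripping the +7 dB make-up gives 4 dBV at the gain stage.
Post-compression overshoot = 4 − 1 = 3 dB.
Before 5:1 compression the overshoot was 3 × 5 = 15 dB, so input = 1 + 15 = 16 dBV.

16 dBV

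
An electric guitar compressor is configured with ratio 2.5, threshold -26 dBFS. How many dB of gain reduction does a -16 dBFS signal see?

6 dB

The signal is 10 dB above threshold.
A 2.5:1 ratio leaves 4 dB of that excess.
GR = overshoot in − overshoot out = 10 − 4 = 6 dB.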